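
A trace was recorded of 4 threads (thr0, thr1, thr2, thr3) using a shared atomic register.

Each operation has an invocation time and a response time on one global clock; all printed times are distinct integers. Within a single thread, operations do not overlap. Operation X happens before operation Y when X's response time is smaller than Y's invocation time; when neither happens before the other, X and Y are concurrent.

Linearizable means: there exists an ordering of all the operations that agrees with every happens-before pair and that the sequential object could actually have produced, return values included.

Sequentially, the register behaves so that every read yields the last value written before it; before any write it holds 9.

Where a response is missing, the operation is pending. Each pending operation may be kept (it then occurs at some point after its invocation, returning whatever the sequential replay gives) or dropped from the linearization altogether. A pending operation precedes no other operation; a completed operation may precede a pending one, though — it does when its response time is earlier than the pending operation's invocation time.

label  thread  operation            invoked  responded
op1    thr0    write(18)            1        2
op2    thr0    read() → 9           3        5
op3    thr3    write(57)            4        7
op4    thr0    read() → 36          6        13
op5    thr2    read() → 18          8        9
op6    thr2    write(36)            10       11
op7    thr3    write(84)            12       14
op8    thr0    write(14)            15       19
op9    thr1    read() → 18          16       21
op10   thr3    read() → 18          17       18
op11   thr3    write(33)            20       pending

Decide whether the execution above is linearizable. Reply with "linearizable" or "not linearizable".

through event 4 a valid linearization exists; event 5 (op2 responding at time 5) ends that
exhaustive check: the 2 completed atomic register ops admit one real-time order; illegal
no escape via the 1 pending operation (op3): every completion choice fails
one such order, op1, op2 (pending dropped), breaks at step 2 where op2 read() → 9 is illegal

not linearizable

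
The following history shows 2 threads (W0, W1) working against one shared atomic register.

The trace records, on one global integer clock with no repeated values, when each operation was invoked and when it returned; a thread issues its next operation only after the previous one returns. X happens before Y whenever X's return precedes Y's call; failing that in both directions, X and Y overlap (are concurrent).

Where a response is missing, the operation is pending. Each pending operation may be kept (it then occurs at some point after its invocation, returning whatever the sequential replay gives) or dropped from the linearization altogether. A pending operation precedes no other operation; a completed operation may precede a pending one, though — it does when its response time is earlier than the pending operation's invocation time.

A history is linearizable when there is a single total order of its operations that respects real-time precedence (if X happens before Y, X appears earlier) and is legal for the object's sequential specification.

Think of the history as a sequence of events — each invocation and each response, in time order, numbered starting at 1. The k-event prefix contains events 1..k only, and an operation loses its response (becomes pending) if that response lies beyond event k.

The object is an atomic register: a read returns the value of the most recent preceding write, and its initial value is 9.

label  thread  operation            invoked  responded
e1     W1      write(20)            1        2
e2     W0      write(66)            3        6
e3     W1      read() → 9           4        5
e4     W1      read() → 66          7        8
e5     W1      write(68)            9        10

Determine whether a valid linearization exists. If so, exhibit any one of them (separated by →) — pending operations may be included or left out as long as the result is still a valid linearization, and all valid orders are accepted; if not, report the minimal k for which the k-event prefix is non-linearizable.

not linearizable — minimal violating prefix: 5 events

already the first 5 events (up to e3's response at time 5) admit no linearization; the first 4 still do
the sole real-time-consistent order of 2 completed operations fails the atomic register replay
include/drop combinations of the 1 pending operation (e2) were all tried; none helps
sample order e1, e3 (pending dropped) stalls at step 2 — e3 read() → 9 has no legal effect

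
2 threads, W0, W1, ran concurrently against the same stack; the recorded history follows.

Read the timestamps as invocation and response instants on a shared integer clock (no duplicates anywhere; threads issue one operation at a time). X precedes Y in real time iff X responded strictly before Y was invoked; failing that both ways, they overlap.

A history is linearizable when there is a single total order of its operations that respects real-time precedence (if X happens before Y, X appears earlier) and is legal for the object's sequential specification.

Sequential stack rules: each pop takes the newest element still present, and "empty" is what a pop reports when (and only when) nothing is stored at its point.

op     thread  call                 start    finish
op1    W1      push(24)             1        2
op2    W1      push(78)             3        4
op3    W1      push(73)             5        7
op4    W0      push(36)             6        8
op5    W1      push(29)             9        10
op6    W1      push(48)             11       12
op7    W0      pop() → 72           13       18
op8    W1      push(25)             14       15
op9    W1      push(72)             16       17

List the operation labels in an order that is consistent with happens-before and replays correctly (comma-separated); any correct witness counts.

step 1: op1 push(24) — stack <24>
step 2: op2 push(78) — stack <24,78>
step 3: op3 push(73) — stack <24,78,73>
step 4: op4 push(36) — stack <24,78,73,36>
step 5: op5 push(29) — stack <24,78,73,36,29>
step 6: op6 push(48) — stack <24,78,73,36,29,48>
step 7: op8 push(25) — stack <24,78,73,36,29,48,25>
step 8: op9 push(72) — stack <24,78,73,36,29,48,25,72>
step 9: op7 pop() → 72 — stack <24,78,73,36,29,48,25>

op1, op2, op3, op4, op5, op6, op8, op9, op7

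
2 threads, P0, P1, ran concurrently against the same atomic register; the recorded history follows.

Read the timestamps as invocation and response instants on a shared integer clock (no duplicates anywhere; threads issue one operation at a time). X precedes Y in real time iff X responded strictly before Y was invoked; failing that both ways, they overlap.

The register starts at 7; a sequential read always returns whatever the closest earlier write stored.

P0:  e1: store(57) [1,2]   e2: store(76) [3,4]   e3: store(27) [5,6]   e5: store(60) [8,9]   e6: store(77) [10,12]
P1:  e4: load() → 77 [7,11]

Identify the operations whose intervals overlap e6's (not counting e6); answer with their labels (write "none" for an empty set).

e6 spans [10,12]; an op avoiding the whole window 10..12 is ordered, any other is concurrent
e1 [1,2]: before
e2 [3,4]: before
e3 [5,6]: before
e4 [7,11]: concurrent
e5 [8,9]: before

e4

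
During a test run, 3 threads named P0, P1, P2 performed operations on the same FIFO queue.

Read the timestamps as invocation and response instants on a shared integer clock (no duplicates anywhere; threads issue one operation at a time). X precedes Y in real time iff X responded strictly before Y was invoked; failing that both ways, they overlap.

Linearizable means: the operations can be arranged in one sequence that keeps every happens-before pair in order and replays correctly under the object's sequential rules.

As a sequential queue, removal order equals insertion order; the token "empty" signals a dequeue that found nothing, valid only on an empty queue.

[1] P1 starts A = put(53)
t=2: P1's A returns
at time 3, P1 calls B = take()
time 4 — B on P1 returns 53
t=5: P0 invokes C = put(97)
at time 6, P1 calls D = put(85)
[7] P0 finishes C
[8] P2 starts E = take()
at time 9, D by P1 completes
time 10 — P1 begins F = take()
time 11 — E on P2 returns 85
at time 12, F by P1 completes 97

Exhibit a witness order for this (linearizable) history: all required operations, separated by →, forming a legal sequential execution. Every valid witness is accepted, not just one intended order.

A → B → C → D → F → E

1. A put(53), leaving queue <53>
2. B take() → 53, leaving queue <>
3. C put(97), leaving queue <97>
4. D put(85), leaving queue <97,85>
5. F take() → 97, leaving queue <85>
6. E take() → 85, leaving queue <>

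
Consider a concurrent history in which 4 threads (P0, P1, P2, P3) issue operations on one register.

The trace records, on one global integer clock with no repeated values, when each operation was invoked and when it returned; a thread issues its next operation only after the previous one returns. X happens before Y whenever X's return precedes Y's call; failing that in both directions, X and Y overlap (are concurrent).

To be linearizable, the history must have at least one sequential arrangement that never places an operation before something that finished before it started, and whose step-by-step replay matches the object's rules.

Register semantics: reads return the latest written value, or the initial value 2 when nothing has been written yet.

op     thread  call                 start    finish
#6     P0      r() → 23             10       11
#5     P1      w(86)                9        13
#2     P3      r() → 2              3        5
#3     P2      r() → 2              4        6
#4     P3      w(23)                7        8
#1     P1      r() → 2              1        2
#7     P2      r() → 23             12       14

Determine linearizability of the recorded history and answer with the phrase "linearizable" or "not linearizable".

a witness: #1, #2, #3, #4, #6, #7, #5
step 1: #1 r() → 2 — value 2
step 2: #2 r() → 2 — value 2
step 3: #3 r() → 2 — value 2
step 4: #4 w(23) — value 23
step 5: #6 r() → 23 — value 23
step 6: #7 r() → 23 — value 23
step 7: #5 w(86) — value 86

linearizable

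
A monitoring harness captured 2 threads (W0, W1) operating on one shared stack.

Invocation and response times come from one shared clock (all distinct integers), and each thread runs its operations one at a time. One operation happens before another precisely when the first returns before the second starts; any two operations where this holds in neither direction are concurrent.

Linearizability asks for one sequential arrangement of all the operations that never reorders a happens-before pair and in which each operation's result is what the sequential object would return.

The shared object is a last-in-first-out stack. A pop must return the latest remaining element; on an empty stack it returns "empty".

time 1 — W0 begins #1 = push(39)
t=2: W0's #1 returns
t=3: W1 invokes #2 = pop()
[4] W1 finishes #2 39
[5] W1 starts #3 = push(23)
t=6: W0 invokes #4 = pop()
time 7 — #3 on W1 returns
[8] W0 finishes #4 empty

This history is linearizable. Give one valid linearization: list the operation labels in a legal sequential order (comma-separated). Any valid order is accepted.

step 1: #1 push(39) — stack <39>
step 2: #2 pop() → 39 — stack <>
step 3: #4 pop() → empty — stack <>
step 4: #3 push(23) — stack <23>

#1, #2, #4, #3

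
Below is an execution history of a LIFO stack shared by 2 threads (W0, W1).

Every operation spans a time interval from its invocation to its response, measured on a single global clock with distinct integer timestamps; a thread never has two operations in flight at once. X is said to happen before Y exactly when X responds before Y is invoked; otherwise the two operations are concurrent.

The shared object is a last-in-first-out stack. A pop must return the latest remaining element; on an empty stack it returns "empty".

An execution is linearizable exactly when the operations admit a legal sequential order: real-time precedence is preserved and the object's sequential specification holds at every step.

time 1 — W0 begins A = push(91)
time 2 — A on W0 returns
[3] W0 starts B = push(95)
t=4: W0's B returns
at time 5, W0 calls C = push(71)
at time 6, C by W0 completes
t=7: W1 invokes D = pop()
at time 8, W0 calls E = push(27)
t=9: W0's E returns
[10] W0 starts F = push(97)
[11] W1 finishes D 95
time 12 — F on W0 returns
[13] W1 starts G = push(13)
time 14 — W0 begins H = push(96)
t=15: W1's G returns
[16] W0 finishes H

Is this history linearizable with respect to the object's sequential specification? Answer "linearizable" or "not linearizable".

already the first 11 events (up to D's response at time 11) admit no linearization; the first 10 still do
real-time-consistent orders of the 5 completed operations: 2 — all fail the LIFO stack replay
no escape via the 1 pending operation (F): every completion choice fails
sample order A, B, C, D, E (pending dropped) stalls at step 4 — D pop() → 95 has no legal effect
sample order A, B, C, E, D (pending dropped) stalls at step 5 — D pop() → 95 has no legal effect

not linearizable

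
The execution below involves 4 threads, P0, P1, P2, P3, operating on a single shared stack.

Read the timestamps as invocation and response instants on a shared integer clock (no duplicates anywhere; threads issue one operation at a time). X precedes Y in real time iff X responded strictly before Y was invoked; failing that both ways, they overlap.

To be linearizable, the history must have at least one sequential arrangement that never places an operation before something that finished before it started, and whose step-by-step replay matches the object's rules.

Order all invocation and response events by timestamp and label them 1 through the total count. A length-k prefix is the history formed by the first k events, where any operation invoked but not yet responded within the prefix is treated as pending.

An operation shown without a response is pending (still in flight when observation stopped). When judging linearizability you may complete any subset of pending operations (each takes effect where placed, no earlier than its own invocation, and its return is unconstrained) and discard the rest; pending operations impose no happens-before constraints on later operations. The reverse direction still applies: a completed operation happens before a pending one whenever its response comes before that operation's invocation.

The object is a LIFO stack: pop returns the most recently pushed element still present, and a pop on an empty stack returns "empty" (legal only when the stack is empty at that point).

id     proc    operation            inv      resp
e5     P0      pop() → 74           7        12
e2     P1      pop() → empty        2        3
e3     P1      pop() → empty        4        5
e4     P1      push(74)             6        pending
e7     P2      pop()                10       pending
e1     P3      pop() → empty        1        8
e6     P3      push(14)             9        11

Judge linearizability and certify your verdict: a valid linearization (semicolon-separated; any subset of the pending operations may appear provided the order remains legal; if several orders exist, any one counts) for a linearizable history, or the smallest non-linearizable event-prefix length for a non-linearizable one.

1. e1 pop() → empty, leaving stack <>
2. e2 pop() → empty, leaving stack <>
3. e3 pop() → empty, leaving stack <>
4. e4 push(74) (pending, included), leaving stack <74>
5. e5 pop() → 74, leaving stack <>
6. e6 push(14), leaving stack <14>

linearizable — witness: e1; e2; e3; e4; e5; e6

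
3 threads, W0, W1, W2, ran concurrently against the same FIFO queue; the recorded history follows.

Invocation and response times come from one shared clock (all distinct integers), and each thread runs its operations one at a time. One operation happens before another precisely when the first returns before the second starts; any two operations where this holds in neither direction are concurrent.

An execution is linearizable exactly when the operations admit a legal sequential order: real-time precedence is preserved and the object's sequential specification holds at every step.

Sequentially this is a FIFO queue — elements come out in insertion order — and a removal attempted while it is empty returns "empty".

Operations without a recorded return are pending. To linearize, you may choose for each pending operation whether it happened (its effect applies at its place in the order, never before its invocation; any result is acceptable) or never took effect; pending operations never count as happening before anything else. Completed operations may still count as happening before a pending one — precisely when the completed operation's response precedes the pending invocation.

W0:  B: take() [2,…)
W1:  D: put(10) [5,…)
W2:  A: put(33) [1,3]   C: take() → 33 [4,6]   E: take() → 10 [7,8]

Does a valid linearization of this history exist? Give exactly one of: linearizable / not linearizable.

one valid linearization: A, C, B, D, E
1. A put(33), leaving queue <33>
2. C take() → 33, leaving queue <>
3. B take() (pending, included), leaving queue <>
4. D put(10) (pending, included), leaving queue <10>
5. E take() → 10, leaving queue <>

linearizable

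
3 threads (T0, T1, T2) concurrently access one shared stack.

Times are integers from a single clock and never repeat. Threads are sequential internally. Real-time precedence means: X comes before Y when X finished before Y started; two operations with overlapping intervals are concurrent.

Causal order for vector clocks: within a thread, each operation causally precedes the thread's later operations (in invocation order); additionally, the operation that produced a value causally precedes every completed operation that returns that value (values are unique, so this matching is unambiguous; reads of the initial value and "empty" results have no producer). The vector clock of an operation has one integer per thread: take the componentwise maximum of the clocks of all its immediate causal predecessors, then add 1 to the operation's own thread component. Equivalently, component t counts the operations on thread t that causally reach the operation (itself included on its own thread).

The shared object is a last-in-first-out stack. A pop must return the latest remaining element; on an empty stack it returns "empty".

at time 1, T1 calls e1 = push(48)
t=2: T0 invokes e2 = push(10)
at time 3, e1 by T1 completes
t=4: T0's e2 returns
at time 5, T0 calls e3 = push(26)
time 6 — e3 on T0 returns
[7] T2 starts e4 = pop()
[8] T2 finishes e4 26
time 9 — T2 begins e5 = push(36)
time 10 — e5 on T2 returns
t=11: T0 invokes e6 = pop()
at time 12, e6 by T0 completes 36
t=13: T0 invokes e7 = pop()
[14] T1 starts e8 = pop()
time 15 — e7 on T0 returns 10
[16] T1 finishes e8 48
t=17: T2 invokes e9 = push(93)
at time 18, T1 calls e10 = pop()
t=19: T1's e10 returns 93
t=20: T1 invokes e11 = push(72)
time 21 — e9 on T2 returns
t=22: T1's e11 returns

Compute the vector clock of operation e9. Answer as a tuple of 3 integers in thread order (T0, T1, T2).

no predecessors for e1 (invoked 1): T1 increments from zero → (0, 1, 0)
no predecessors for e2 (invoked 2): T0 increments from zero → (1, 0, 0)
VC(e8, invoked at 14): max of VC(e1)=(0, 1, 0), then +1 on thread T1 → (0, 2, 0)
VC(e3, invoked at 5): max of VC(e2)=(1, 0, 0), then +1 on thread T0 → (2, 0, 0)
VC(e4, invoked at 7): max of VC(e3)=(2, 0, 0), then +1 on thread T2 → (2, 0, 1)
VC(e5, invoked at 9): max of VC(e4)=(2, 0, 1), then +1 on thread T2 → (2, 0, 2)
VC(e9, invoked at 17): max of VC(e5)=(2, 0, 2), then +1 on thread T2 → (2, 0, 3)
VC(e6, invoked at 11): max of VC(e3)=(2, 0, 0), VC(e5)=(2, 0, 2), then +1 on thread T0 → (3, 0, 2)
VC(e7, invoked at 13): max of VC(e2)=(1, 0, 0), VC(e6)=(3, 0, 2), then +1 on thread T0 → (4, 0, 2)
VC(e10, invoked at 18): max of VC(e8)=(0, 2, 0), VC(e9)=(2, 0, 3), then +1 on thread T1 → (2, 3, 3)
VC(e11, invoked at 20): max of VC(e10)=(2, 3, 3), then +1 on thread T1 → (2, 4, 3)
target: VC(e9) = (2, 0, 3)

(2, 0, 3)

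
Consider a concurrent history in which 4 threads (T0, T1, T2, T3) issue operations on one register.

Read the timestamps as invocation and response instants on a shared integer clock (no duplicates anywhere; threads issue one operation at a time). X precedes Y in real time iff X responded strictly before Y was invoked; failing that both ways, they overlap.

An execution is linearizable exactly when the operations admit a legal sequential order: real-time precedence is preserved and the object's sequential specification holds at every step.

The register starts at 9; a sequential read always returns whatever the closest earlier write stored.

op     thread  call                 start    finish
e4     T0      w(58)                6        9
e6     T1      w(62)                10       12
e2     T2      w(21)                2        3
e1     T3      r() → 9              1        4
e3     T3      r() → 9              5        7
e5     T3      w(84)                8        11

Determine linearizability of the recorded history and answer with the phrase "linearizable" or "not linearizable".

not linearizable

events 1..6 are fine; event 7 — the response of e3 at time 7 — makes the prefix non-linearizable
all 2 real-time-respecting orders fail — 3 completed register operations, no legal replay
no escape via the 1 pending operation (e4): every completion choice fails
e.g. e1, e2, e3 (pending dropped): illegal at step 3, since e3 r() → 9 cannot apply there
e.g. e2, e1, e3 (pending dropped): illegal at step 2, since e1 r() → 9 cannot apply there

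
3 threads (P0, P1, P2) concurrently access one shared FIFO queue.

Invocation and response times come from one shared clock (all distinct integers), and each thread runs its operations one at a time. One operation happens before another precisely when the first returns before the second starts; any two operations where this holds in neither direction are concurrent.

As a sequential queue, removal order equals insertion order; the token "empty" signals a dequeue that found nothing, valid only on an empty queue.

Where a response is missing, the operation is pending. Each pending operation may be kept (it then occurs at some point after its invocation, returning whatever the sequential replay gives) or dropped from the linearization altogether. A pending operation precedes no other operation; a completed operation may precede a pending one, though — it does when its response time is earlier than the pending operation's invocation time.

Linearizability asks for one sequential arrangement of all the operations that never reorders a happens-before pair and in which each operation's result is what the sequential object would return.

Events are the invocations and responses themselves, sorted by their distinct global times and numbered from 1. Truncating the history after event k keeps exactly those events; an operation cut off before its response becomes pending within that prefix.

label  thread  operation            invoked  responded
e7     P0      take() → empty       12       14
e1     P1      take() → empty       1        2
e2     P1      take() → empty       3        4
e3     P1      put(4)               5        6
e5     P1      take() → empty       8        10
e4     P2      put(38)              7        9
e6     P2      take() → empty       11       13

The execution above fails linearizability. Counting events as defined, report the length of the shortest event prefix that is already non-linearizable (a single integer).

events 1..9 are still linearizable — one witness is e1, e2, e3, e4:
step 1: e1 take() → empty — queue <>
step 2: e2 take() → empty — queue <>
step 3: e3 put(4) — queue <4>
step 4: e4 put(38) — queue <4,38>
include event 10 — e5 responding at 10 — and every candidate order breaks
sample order e1, e2, e3, e4, e5 stalls at step 5 — e5 take() → empty has no legal effect
sample order e1, e2, e3, e5, e4 stalls at step 4 — e5 take() → empty has no legal effect

10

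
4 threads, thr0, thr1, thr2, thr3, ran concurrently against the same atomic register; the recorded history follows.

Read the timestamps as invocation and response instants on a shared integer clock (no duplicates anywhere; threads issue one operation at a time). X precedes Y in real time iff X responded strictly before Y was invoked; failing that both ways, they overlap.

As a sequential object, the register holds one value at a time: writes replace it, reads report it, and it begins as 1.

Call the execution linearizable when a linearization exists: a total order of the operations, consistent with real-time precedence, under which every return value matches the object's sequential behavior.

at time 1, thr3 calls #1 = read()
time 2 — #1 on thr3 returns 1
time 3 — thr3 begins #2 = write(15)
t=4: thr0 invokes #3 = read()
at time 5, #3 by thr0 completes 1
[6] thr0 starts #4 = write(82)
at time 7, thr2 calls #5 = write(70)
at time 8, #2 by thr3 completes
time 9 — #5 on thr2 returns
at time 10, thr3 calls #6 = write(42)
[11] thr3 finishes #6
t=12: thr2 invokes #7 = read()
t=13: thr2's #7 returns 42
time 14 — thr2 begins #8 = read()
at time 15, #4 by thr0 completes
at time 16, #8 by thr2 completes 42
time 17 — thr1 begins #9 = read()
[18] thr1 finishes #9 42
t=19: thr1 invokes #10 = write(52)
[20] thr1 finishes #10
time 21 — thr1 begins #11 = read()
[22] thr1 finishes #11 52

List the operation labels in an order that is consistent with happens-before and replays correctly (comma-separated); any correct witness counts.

#1, #3, #2, #4, #5, #6, #7, #8, #9, #10, #11

after step 1 (#1 read() → 1): value 1
after step 2 (#3 read() → 1): value 1
after step 3 (#2 write(15)): value 15
after step 4 (#4 write(82)): value 82
after step 5 (#5 write(70)): value 70
after step 6 (#6 write(42)): value 42
after step 7 (#7 read() → 42): value 42
after step 8 (#8 read() → 42): value 42
after step 9 (#9 read() → 42): value 42
after step 10 (#10 write(52)): value 52
after step 11 (#11 read() → 52): value 52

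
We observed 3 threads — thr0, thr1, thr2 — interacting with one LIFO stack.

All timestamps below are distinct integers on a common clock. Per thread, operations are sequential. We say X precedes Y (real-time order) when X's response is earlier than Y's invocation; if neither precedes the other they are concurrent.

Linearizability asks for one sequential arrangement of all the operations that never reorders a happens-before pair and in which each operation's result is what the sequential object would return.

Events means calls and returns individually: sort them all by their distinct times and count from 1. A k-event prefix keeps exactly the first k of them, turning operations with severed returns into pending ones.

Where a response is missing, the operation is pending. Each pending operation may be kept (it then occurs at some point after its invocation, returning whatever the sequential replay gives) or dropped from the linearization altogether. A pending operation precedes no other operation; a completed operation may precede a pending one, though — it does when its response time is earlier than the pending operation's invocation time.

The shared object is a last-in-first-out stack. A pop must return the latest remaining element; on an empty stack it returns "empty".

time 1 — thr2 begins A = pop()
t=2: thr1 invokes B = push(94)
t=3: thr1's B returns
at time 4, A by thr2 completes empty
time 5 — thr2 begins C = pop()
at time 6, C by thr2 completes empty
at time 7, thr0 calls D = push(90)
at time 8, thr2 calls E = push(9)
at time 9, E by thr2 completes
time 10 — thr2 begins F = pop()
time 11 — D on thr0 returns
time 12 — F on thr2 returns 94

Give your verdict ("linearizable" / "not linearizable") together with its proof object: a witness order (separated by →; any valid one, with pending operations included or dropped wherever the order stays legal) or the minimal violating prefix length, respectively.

not linearizable — minimal violating prefix: 6 events

prefix check: 1..5 passes, 1..6 fails once C's time-6 response joins
no legal order exists: 2 real-time-consistent candidates over 3 completed LIFO stack operations, all rejected
e.g. A, B, C: illegal at step 3, since C pop() → empty cannot apply there
e.g. B, A, C: illegal at step 2, since A pop() → empty cannot apply there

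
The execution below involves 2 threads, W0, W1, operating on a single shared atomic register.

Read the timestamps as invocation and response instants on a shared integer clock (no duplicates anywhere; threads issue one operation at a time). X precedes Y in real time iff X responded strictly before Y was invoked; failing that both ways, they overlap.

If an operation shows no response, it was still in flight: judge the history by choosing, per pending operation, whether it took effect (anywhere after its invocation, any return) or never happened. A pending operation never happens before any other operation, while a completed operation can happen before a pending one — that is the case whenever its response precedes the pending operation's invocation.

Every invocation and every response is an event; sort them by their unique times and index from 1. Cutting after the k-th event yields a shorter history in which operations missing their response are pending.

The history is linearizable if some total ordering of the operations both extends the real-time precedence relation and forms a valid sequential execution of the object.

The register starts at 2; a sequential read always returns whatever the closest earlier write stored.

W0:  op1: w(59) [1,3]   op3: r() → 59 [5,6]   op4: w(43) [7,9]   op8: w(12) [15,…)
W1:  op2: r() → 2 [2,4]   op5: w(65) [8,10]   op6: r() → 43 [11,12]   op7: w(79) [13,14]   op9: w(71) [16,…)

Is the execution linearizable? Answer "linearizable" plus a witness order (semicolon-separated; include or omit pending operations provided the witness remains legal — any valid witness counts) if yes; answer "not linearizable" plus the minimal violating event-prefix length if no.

linearizable — witness: op2; op1; op3; op5; op4; op6; op7

after step 1 (op2 r() → 2): value 2
after step 2 (op1 w(59)): value 59
after step 3 (op3 r() → 59): value 59
after step 4 (op5 w(65)): value 65
after step 5 (op4 w(43)): value 43
after step 6 (op6 r() → 43): value 43
after step 7 (op7 w(79)): value 79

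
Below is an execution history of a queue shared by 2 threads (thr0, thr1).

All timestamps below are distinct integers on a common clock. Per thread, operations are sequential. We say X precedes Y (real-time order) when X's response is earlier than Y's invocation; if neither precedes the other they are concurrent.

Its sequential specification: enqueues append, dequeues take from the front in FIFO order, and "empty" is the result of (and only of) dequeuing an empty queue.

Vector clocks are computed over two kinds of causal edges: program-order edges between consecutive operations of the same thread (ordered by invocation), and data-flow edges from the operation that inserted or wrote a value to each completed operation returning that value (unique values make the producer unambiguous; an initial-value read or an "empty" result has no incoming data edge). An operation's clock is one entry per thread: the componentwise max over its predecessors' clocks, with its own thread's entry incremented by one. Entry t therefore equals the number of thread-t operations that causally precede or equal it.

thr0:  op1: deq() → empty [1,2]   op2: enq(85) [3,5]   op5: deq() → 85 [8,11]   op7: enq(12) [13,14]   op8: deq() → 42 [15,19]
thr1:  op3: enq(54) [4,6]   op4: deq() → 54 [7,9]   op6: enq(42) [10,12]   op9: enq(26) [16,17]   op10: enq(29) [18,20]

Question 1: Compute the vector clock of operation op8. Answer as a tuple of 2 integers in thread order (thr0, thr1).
(5, 3)

no predecessors for op3 (invoked 4): thr1 increments from zero → (0, 1)
no predecessors for op1 (invoked 1): thr0 increments from zero → (1, 0)
op4 (invocation 7): componentwise max over VC(op3)=(0, 1), +1 at thr1, giving (0, 2)
op2 (invocation 3): componentwise max over VC(op1)=(1, 0), +1 at thr0, giving (2, 0)
op6 (invocation 10): componentwise max over VC(op4)=(0, 2), +1 at thr1, giving (0, 3)
op5 (invocation 8): componentwise max over VC(op2)=(2, 0), +1 at thr0, giving (3, 0)
op9 (invocation 16): componentwise max over VC(op6)=(0, 3), +1 at thr1, giving (0, 4)
op7 (invocation 13): componentwise max over VC(op5)=(3, 0), +1 at thr0, giving (4, 0)
op10 (invocation 18): componentwise max over VC(op9)=(0, 4), +1 at thr1, giving (0, 5)
op8 (invocation 15): componentwise max over VC(op6)=(0, 3), VC(op7)=(4, 0), +1 at thr0, giving (5, 3)
target: VC(op8) = (5, 3)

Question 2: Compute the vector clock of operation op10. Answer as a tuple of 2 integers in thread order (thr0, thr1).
(0, 5)

VC(op3, invoked at 4): no causal predecessors; +1 on thr1 → (0, 1)
VC(op1, invoked at 1): no causal predecessors; +1 on thr0 → (1, 0)
op4, invoked 7, takes VC(op3)=(0, 1) under max, adds 1 for thr1 → (0, 2)
op2, invoked 3, takes VC(op1)=(1, 0) under max, adds 1 for thr0 → (2, 0)
op6, invoked 10, takes VC(op4)=(0, 2) under max, adds 1 for thr1 → (0, 3)
op5, invoked 8, takes VC(op2)=(2, 0) under max, adds 1 for thr0 → (3, 0)
op9, invoked 16, takes VC(op6)=(0, 3) under max, adds 1 for thr1 → (0, 4)
op7, invoked 13, takes VC(op5)=(3, 0) under max, adds 1 for thr0 → (4, 0)
op10, invoked 18, takes VC(op9)=(0, 4) under max, adds 1 for thr1 → (0, 5)
op8, invoked 15, takes VC(op6)=(0, 3), VC(op7)=(4, 0) under max, adds 1 for thr0 → (5, 3)
target: VC(op10) = (0, 5)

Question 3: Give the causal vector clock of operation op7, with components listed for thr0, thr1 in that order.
(4, 0)

invoked at 4, op3 has no predecessors; its own thr1 bump gives (0, 1)
invoked at 1, op1 has no predecessors; its own thr0 bump gives (1, 0)
invoked at 7, op4 merges VC(op3)=(0, 1) and bumps thr1's slot → (0, 2)
invoked at 3, op2 merges VC(op1)=(1, 0) and bumps thr0's slot → (2, 0)
invoked at 10, op6 merges VC(op4)=(0, 2) and bumps thr1's slot → (0, 3)
invoked at 8, op5 merges VC(op2)=(2, 0) and bumps thr0's slot → (3, 0)
invoked at 16, op9 merges VC(op6)=(0, 3) and bumps thr1's slot → (0, 4)
invoked at 13, op7 merges VC(op5)=(3, 0) and bumps thr0's slot → (4, 0)
invoked at 18, op10 merges VC(op9)=(0, 4) and bumps thr1's slot → (0, 5)
invoked at 15, op8 merges VC(op6)=(0, 3), VC(op7)=(4, 0) and bumps thr0's slot → (5, 3)
target: VC(op7) = (4, 0)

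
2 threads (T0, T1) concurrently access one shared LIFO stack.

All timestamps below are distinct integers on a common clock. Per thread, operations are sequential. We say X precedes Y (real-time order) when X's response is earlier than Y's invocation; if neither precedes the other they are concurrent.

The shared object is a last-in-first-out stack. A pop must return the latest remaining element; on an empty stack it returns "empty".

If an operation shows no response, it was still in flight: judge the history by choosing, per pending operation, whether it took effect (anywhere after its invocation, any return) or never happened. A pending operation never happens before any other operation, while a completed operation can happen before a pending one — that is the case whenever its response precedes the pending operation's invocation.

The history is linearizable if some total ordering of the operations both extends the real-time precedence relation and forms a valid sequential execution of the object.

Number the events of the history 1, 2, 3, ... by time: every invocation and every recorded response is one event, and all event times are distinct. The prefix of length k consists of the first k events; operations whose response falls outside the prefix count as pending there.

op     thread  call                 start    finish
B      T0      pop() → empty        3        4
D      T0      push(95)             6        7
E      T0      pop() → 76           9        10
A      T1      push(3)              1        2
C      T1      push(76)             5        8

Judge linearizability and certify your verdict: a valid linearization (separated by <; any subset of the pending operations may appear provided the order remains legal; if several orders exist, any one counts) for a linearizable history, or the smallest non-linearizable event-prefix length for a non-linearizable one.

not linearizable — minimal violating prefix: 4 events

events 1..3 are fine; event 4 — the response of B at time 4 — makes the prefix non-linearizable
exactly one order of the 2 completed ops respects real time; the LIFO stack replay fails
for example A, B fails at step 2: B pop() → empty is not legal there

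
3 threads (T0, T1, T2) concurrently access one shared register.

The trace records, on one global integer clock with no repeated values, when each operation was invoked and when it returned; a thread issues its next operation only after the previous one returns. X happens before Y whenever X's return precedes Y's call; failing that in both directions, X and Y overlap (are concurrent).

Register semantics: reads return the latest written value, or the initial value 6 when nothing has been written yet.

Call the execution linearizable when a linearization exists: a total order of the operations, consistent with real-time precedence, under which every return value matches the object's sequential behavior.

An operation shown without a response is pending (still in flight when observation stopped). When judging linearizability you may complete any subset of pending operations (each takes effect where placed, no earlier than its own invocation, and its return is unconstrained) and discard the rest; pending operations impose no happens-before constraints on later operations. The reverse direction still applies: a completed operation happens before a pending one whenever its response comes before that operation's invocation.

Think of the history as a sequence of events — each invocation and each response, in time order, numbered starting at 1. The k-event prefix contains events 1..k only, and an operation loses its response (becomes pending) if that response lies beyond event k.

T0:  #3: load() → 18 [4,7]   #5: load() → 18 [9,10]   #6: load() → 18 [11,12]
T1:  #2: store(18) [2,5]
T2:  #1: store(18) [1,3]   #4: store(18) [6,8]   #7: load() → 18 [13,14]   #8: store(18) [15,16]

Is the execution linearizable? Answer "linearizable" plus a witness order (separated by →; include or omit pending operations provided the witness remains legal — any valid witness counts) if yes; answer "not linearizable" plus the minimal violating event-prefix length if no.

linearizable — witness: #1 → #2 → #3 → #4 → #5 → #6 → #7 → #8

1. #1 store(18), leaving value 18
2. #2 store(18), leaving value 18
3. #3 load() → 18, leaving value 18
4. #4 store(18), leaving value 18
5. #5 load() → 18, leaving value 18
6. #6 load() → 18, leaving value 18
7. #7 load() → 18, leaving value 18
8. #8 store(18), leaving value 18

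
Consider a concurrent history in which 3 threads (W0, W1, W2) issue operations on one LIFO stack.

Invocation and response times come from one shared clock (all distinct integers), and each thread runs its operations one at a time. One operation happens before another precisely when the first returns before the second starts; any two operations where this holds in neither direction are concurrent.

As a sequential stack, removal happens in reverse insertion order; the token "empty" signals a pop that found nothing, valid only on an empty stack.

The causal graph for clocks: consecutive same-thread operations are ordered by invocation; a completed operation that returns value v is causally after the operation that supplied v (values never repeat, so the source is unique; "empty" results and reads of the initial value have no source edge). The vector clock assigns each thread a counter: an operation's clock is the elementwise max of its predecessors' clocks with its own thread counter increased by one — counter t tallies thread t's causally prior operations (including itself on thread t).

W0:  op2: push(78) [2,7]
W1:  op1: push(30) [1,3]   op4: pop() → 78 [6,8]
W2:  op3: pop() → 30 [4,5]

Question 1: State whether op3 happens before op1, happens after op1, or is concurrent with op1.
after

op3 spans [4,5], op1 spans [1,3]
resp(op1)=3 < inv(op3)=4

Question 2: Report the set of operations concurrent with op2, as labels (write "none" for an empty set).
op1, op3, op4

op2 spans [2,7]; an op avoiding the whole window 2..7 is ordered, any other is concurrent
op1 [1,3]: concurrent
op3 [4,5]: concurrent
op4 [6,8]: concurrent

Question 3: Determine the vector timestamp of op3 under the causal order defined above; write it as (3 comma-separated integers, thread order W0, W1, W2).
(0, 1, 1)

root op op1, invoked 1: fresh clock plus W1's own tick → (0, 1, 0)
root op op2, invoked 2: fresh clock plus W0's own tick → (1, 0, 0)
op3 (invocation 4): componentwise max over VC(op1)=(0, 1, 0), +1 at W2, giving (0, 1, 1)
op4 (invocation 6): componentwise max over VC(op1)=(0, 1, 0), VC(op2)=(1, 0, 0), +1 at W1, giving (1, 2, 0)
target: VC(op3) = (0, 1, 1)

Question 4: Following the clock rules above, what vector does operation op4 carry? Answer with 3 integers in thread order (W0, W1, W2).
(1, 2, 0)

op1, invoked 1, has no incoming edges; only W1's bump applies → (0, 1, 0)
op2, invoked 2, has no incoming edges; only W0's bump applies → (1, 0, 0)
op3, invoked 4, takes VC(op1)=(0, 1, 0) under max, adds 1 for W2 → (0, 1, 1)
op4, invoked 6, takes VC(op1)=(0, 1, 0), VC(op2)=(1, 0, 0) under max, adds 1 for W1 → (1, 2, 0)
target: VC(op4) = (1, 2, 0)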